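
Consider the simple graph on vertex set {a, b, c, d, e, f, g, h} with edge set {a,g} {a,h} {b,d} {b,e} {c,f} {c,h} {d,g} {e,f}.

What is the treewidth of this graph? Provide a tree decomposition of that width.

The largest bag has 3 vertices, giving width 2; this decomposition certifies tw(G) ≤ 2. Since b–e–f–c–h–a–g–d–b is a cycle in G, G is not acyclic. Forests are exactly the graphs of treewidth ≤ 1, so tw(G) ≥ 2. Therefore the treewidth is 2.

Treewidth 2.
One such decomposition:
Bags: B1 = {b, e, f}  B2 = {b, c, f}  B3 = {b, c, h}  B4 = {a, b, h}  B5 = {a, b, g}  B6 = {b, d, g}
Tree: B1–B2, B2–B3, B3–B4, B4–B5, B5–B6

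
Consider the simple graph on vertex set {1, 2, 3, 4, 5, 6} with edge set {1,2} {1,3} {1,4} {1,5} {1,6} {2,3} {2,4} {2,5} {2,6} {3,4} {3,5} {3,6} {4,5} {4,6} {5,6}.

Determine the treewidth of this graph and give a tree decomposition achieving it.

Treewidth 5.
One such decomposition:
Bags: B1 = {1, 2, 3, 4, 5, 6}
Tree: (single bag)

A single bag containing all 6 vertices is trivially a valid decomposition of width 5. On the other hand G contains the 6-clique {1, 2, 3, 4, 5, 6}. A clique must lie in a single bag of any decomposition, so no decomposition can have width below 5. Therefore the treewidth is 5.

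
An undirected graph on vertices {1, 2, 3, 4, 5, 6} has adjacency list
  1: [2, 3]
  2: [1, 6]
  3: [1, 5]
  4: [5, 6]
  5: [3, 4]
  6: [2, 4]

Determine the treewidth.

2

A width-2 tree decomposition is:
Bags: B1 = {4, 5, 6}  B2 = {3, 5, 6}  B3 = {1, 3, 6}  B4 = {1, 2, 6}
Tree: B1–B2, B2–B3, B3–B4
Each bag holds 3 vertices, so the decomposition has width 2, which upper-bounds the treewidth. The edges 6–4–5–3–1–2–6 form a cycle, so G is not a tree and its treewidth is at least 2. Hence tw(G) = 2 exactly.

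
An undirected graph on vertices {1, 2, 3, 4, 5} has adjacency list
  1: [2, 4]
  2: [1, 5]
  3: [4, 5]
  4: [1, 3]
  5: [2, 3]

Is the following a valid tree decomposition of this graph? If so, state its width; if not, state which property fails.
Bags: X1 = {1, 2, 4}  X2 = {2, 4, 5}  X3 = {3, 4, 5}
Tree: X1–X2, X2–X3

Yes; width 2.

Vertex coverage: the bags together contain {1, 2, 3, 4, 5}, the full vertex set. Edge coverage: each edge of G has both endpoints in at least one bag. Running intersection: for every vertex, the bags containing it form a connected subtree. All three properties hold, so this is a valid tree decomposition of width max|bag| − 1 = 2, and hence tw(G) ≤ 2.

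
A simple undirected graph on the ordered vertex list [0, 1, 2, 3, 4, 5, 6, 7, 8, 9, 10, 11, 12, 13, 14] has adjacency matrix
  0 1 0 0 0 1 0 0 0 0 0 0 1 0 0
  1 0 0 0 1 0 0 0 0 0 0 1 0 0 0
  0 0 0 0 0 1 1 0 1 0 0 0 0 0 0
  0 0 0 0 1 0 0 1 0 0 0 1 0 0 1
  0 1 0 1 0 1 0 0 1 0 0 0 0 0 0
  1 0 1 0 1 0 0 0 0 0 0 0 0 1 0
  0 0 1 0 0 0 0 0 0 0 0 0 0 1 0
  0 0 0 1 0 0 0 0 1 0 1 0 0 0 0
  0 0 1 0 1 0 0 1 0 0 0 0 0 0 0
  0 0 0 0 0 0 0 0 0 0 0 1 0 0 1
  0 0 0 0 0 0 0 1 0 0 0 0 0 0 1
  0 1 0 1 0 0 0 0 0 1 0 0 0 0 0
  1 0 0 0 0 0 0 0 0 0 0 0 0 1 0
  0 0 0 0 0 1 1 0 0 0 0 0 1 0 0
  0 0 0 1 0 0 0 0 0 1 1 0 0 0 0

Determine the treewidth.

A width-3 tree decomposition is:
Bags: B1 = {2, 6, 12, 13}  B2 = {2, 5, 12, 13}  B3 = {0, 2, 5, 12}  B4 = {0, 2, 5, 8}  B5 = {0, 4, 5, 8}  B6 = {0, 1, 4, 8}  B7 = {1, 4, 7, 8}  B8 = {1, 3, 4, 7}  B9 = {1, 3, 7, 11}  B10 = {3, 7, 10, 11}  B11 = {3, 10, 11, 14}  B12 = {9, 10, 11, 14}
Tree: B1–B2, B2–B3, B3–B4, B4–B5, B5–B6, B6–B7, B7–B8, B8–B9, B9–B10, B10–B11, B11–B12
Every bag has size at most 4, so the width is 4 − 1 = 3 and tw(G) ≤ 3. For the lower bound: the 4 vertex sets {6,12,13}, {2}, {5}, {0,1,4,8} are disjoint, each induces a connected subgraph, and every pair is joined by at least one edge of G. Contracting each set to a single vertex therefore yields K_{4} as a minor, and since treewidth is minor-monotone, tw(G) ≥ tw(K_{4}) = 3. Therefore the treewidth is 3.

3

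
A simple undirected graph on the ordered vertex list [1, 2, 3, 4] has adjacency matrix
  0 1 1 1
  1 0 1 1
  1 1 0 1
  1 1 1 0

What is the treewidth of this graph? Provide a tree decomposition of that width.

Treewidth 3.
One optimal decomposition is:
Bags: B1 = {1, 2, 3, 4}
Tree: (single bag)

With just one bag of size 4, the width is 4 − 1 = 3, so tw(G) ≤ 3. Conversely, {1, 2, 3, 4} is a clique of size 4, and the vertices of any clique must share a bag in every tree decomposition; so some bag has ≥ 4 vertices and tw(G) ≥ 3. Hence tw(G) = 3 exactly.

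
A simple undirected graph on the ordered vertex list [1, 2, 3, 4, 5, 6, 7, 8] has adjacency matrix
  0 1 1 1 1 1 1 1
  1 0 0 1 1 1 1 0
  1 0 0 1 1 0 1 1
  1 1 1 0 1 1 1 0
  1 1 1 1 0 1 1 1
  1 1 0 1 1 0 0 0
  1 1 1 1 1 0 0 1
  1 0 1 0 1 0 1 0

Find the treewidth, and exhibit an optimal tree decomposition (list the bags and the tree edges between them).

Treewidth 4.
Bags: B1 = {1, 2, 4, 5, 7}  B2 = {1, 2, 4, 5, 6}  B3 = {1, 3, 4, 5, 7}  B4 = {1, 3, 5, 7, 8}
Tree: B1–B2, B1–B3, B3–B4

Every bag has size at most 5, so the width is 5 − 1 = 4 and tw(G) ≤ 4. For the lower bound, the 5 vertices {1, 3, 5, 7, 8} are pairwise adjacent, and any tree decomposition puts a clique entirely inside one bag — forcing width ≥ 4. The upper and lower bounds meet at 4, so that is the treewidth.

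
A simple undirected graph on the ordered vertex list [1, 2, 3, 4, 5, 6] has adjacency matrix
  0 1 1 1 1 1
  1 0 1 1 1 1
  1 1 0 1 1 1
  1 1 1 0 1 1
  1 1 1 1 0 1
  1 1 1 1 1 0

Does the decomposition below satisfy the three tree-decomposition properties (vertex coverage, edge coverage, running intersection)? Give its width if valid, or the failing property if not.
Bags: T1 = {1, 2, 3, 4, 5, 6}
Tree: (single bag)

Every vertex of G appears in some bag (union = {1, 2, 3, 4, 5, 6}); every edge is covered by a bag; and for each vertex v the set of bags containing v is connected in the bag tree. The decomposition is therefore valid. The largest bag has 6 vertices, so the width is 5.

Yes; width 5.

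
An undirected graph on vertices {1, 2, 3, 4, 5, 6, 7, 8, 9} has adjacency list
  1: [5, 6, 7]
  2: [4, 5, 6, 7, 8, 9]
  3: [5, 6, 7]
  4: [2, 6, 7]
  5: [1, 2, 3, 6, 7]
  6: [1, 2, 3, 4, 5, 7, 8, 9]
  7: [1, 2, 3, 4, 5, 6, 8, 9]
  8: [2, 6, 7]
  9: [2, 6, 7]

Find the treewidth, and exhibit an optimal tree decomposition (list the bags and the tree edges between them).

Treewidth 3.
One such decomposition:
Bags: B1 = {2, 6, 7, 9}  B2 = {2, 5, 6, 7}  B3 = {2, 6, 7, 8}  B4 = {1, 5, 6, 7}  B5 = {3, 5, 6, 7}  B6 = {2, 4, 6, 7}
Tree: B1–B2, B2–B3, B2–B4, B4–B5, B2–B6

The largest bag has 4 vertices, giving width 3; this decomposition certifies tw(G) ≤ 3. For the lower bound, the 4 vertices {1, 5, 6, 7} are pairwise adjacent, and any tree decomposition puts a clique entirely inside one bag — forcing width ≥ 3. Hence tw(G) = 3 exactly.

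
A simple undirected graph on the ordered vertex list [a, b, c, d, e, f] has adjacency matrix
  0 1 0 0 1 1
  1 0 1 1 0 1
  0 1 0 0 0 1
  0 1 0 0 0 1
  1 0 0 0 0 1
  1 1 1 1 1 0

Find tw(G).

2

A width-2 tree decomposition is:
Bags: B1 = {b, d, f}  B2 = {a, b, f}  B3 = {a, e, f}  B4 = {b, c, f}
Tree: B1–B2, B2–B3, B2–B4
The largest bag has 3 vertices, giving width 2; this decomposition certifies tw(G) ≤ 2. For the lower bound, the 3 vertices {a, e, f} are pairwise adjacent, and any tree decomposition puts a clique entirely inside one bag — forcing width ≥ 2. Therefore the treewidth is 2.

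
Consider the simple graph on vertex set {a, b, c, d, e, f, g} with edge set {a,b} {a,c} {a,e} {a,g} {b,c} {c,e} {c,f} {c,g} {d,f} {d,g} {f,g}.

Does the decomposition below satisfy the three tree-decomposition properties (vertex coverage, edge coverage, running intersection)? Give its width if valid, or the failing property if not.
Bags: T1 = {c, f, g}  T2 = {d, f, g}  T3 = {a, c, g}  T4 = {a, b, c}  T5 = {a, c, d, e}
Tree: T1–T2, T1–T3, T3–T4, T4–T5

No — bags containing vertex d are not connected in the tree.

A tree decomposition must satisfy three properties: every vertex lies in some bag; for every edge, both endpoints lie together in some bag; and for every vertex, the bags containing it form a connected subtree. Here bags containing vertex d are not connected in the tree, so the decomposition is invalid.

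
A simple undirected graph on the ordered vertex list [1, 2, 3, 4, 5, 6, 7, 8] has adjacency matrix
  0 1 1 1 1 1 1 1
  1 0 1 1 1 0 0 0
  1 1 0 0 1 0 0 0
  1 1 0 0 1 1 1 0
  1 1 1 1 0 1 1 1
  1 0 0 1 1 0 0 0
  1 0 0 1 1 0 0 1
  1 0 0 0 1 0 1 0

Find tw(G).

A width-3 tree decomposition is:
Bags: B1 = {1, 2, 4, 5}  B2 = {1, 4, 5, 6}  B3 = {1, 4, 5, 7}  B4 = {1, 2, 3, 5}  B5 = {1, 5, 7, 8}
Tree: B1–B2, B2–B3, B1–B4, B3–B5
Each bag holds 4 vertices, so the decomposition has width 3, which upper-bounds the treewidth. Conversely, {1, 5, 7, 8} is a clique of size 4, and the vertices of any clique must share a bag in every tree decomposition; so some bag has ≥ 4 vertices and tw(G) ≥ 3. The upper and lower bounds meet at 3, so that is the treewidth.

3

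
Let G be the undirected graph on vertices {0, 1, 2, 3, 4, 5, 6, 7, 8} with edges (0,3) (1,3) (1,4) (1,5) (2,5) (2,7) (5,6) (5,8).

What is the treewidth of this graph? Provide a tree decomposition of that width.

Every bag has size at most 2, so the width is 2 − 1 = 1 and tw(G) ≤ 1. G has an edge, so its treewidth is at least 1. Hence tw(G) = 1 exactly.

Treewidth 1.
One such decomposition:
Bags: B1 = {0, 3}  B2 = {1, 3}  B3 = {1, 5}  B4 = {2, 5}  B5 = {1, 4}  B6 = {5, 8}  B7 = {5, 6}  B8 = {2, 7}
Tree: B1–B2, B2–B3, B3–B4, B2–B5, B4–B6, B6–B7, B4–B8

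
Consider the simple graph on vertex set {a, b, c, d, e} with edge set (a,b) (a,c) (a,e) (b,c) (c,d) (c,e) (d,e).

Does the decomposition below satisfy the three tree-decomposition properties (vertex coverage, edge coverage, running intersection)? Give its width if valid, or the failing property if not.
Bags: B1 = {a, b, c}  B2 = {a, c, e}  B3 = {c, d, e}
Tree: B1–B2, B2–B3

Checking the three conditions: (i) the bags cover all of {a, b, c, d, e}; (ii) for each edge, some bag contains both endpoints; (iii) the bags containing any fixed vertex form a subtree. All hold, so the decomposition is valid with width 3 − 1 = 2.

Yes; width 2.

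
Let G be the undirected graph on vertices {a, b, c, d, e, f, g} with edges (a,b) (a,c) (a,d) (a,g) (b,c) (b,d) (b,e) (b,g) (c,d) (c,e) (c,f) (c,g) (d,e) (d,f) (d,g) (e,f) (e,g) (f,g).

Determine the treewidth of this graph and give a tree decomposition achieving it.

Treewidth 4.
One optimal decomposition is:
Bags: B1 = {c, d, e, f, g}  B2 = {b, c, d, e, g}  B3 = {a, b, c, d, g}
Tree: B1–B2, B2–B3

The largest bag has 5 vertices, giving width 4; this decomposition certifies tw(G) ≤ 4. Conversely, {c, d, e, f, g} is a clique of size 5, and the vertices of any clique must share a bag in every tree decomposition; so some bag has ≥ 5 vertices and tw(G) ≥ 4. Hence tw(G) = 4 exactly.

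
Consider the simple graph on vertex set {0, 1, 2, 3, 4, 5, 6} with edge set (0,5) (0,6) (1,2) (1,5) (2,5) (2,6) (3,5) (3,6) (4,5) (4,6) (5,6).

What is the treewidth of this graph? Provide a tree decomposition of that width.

Treewidth 2.
One such decomposition:
Bags: B1 = {3, 5, 6}  B2 = {2, 5, 6}  B3 = {0, 5, 6}  B4 = {1, 2, 5}  B5 = {4, 5, 6}
Tree: B1–B2, B1–B3, B2–B4, B1–B5

The largest bag has 3 vertices, giving width 2; this decomposition certifies tw(G) ≤ 2. Conversely, {1, 2, 5} is a clique of size 3, and the vertices of any clique must share a bag in every tree decomposition; so some bag has ≥ 3 vertices and tw(G) ≥ 2. Therefore the treewidth is 2.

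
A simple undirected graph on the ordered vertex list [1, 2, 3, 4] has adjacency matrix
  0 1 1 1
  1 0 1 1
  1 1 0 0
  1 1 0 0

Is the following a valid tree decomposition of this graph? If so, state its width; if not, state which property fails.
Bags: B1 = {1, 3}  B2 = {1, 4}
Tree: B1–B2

A tree decomposition must satisfy three properties: every vertex lies in some bag; for every edge, both endpoints lie together in some bag; and for every vertex, the bags containing it form a connected subtree. Here vertex 2 appears in no bag, so the decomposition is invalid.

No — vertex 2 appears in no bag.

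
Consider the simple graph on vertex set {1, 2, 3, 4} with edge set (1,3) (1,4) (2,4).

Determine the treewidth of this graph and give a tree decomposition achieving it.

Treewidth 1.
One optimal decomposition is:
Bags: B1 = {2, 4}  B2 = {1, 4}  B3 = {1, 3}
Tree: B1–B2, B2–B3

The largest bag has 2 vertices, giving width 1; this decomposition certifies tw(G) ≤ 1. G has an edge, so its treewidth is at least 1. Hence tw(G) = 1 exactly.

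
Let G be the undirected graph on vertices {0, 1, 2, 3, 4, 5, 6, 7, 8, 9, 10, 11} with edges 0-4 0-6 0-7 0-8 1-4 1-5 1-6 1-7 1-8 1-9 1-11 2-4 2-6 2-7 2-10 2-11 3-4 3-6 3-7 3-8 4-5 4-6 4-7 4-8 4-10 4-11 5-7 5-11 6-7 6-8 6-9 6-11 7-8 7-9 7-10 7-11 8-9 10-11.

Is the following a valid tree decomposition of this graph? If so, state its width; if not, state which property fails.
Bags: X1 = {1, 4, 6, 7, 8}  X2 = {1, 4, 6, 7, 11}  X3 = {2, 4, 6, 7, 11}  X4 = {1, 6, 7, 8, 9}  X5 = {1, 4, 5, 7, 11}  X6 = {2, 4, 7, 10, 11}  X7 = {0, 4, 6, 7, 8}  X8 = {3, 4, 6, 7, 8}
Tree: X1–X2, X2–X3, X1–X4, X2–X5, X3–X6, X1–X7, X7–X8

Yes; width 4.

Every vertex of G appears in some bag (union = {0, 1, 2, 3, 4, 5, 6, 7, 8, 9, 10, 11}); every edge is covered by a bag; and for each vertex v the set of bags containing v is connected in the bag tree. The decomposition is therefore valid. The largest bag has 5 vertices, so the width is 4.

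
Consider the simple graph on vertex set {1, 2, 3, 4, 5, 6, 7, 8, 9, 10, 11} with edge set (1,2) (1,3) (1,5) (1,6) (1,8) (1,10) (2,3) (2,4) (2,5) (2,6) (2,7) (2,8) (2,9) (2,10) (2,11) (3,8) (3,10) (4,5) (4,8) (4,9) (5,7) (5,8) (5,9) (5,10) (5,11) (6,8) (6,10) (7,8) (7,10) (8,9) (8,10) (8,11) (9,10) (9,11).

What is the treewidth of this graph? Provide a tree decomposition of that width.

Treewidth 4.
One such decomposition:
Bags: B1 = {2, 5, 8, 9, 10}  B2 = {1, 2, 5, 8, 10}  B3 = {2, 4, 5, 8, 9}  B4 = {2, 5, 8, 9, 11}  B5 = {1, 2, 3, 8, 10}  B6 = {1, 2, 6, 8, 10}  B7 = {2, 5, 7, 8, 10}
Tree: B1–B2, B1–B3, B1–B4, B2–B5, B5–B6, B2–B7

Every bag has size at most 5, so the width is 5 − 1 = 4 and tw(G) ≤ 4. On the other hand G contains the 5-clique {1, 2, 3, 8, 10}. A clique must lie in a single bag of any decomposition, so no decomposition can have width below 4. Hence tw(G) = 4 exactly.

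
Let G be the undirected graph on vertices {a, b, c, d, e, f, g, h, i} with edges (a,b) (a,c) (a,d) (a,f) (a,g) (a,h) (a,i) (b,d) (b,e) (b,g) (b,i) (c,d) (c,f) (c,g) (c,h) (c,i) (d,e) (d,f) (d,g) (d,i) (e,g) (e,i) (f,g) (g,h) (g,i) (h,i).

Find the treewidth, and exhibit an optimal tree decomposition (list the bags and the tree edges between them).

The largest bag has 5 vertices, giving width 4; this decomposition certifies tw(G) ≤ 4. Conversely, {a, c, d, f, g} is a clique of size 5, and the vertices of any clique must share a bag in every tree decomposition; so some bag has ≥ 5 vertices and tw(G) ≥ 4. The upper and lower bounds meet at 4, so that is the treewidth.

Treewidth 4.
One optimal decomposition is:
Bags: B1 = {a, b, d, g, i}  B2 = {a, c, d, g, i}  B3 = {a, c, g, h, i}  B4 = {a, c, d, f, g}  B5 = {b, d, e, g, i}
Tree: B1–B2, B2–B3, B2–B4, B1–B5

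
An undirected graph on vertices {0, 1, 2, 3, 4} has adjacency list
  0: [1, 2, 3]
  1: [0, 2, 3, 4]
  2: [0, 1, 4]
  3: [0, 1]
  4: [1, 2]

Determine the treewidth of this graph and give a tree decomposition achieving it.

Treewidth 2.
Bags: B1 = {1, 2, 4}  B2 = {0, 1, 2}  B3 = {0, 1, 3}
Tree: B1–B2, B2–B3

The largest bag has 3 vertices, giving width 2; this decomposition certifies tw(G) ≤ 2. Conversely, {0, 1, 2} is a clique of size 3, and the vertices of any clique must share a bag in every tree decomposition; so some bag has ≥ 3 vertices and tw(G) ≥ 2. The upper and lower bounds meet at 2, so that is the treewidth.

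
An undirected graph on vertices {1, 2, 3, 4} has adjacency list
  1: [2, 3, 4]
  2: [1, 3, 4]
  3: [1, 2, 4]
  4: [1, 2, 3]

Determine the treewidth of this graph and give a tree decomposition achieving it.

A single bag containing all 4 vertices is trivially a valid decomposition of width 3. On the other hand G contains the 4-clique {1, 2, 3, 4}. A clique must lie in a single bag of any decomposition, so no decomposition can have width below 3. The upper and lower bounds meet at 3, so that is the treewidth.

Treewidth 3.
Bags: B1 = {1, 2, 3, 4}
Tree: (single bag)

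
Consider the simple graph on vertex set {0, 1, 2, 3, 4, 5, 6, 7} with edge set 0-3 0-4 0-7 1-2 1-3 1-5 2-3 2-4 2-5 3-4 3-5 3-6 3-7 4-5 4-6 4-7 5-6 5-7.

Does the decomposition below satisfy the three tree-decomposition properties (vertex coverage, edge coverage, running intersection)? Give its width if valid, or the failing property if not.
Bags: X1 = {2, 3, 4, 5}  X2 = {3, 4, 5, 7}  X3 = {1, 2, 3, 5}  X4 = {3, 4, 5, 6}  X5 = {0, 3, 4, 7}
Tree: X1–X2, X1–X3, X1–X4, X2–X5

Yes; width 3.

Vertex coverage: the bags together contain {0, 1, 2, 3, 4, 5, 6, 7}, the full vertex set. Edge coverage: each edge of G has both endpoints in at least one bag. Running intersection: for every vertex, the bags containing it form a connected subtree. All three properties hold, so this is a valid tree decomposition of width max|bag| − 1 = 3, and hence tw(G) ≤ 3.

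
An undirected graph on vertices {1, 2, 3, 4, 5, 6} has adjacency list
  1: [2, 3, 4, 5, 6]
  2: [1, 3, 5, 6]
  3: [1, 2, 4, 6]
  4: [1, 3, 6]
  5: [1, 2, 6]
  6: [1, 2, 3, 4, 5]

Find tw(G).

A width-3 tree decomposition is:
Bags: B1 = {1, 2, 3, 6}  B2 = {1, 2, 5, 6}  B3 = {1, 3, 4, 6}
Tree: B1–B2, B1–B3
Every bag has size at most 4, so the width is 4 − 1 = 3 and tw(G) ≤ 3. On the other hand G contains the 4-clique {1, 2, 3, 6}. A clique must lie in a single bag of any decomposition, so no decomposition can have width below 3. Therefore the treewidth is 3.

3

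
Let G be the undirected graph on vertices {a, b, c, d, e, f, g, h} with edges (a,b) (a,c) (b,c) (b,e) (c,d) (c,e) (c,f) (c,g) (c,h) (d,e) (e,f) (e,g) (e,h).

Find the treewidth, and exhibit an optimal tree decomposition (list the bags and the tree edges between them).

Treewidth 2.
Bags: B1 = {c, d, e}  B2 = {b, c, e}  B3 = {c, e, f}  B4 = {c, e, h}  B5 = {a, b, c}  B6 = {c, e, g}
Tree: B1–B2, B1–B3, B1–B4, B2–B5, B4–B6

Each bag holds 3 vertices, so the decomposition has width 2, which upper-bounds the treewidth. On the other hand G contains the 3-clique {c, d, e}. A clique must lie in a single bag of any decomposition, so no decomposition can have width below 2. The upper and lower bounds meet at 2, so that is the treewidth.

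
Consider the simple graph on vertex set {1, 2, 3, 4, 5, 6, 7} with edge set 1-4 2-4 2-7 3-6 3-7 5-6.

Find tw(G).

A width-1 tree decomposition is:
Bags: B1 = {5, 6}  B2 = {3, 6}  B3 = {3, 7}  B4 = {2, 7}  B5 = {2, 4}  B6 = {1, 4}
Tree: B1–B2, B2–B3, B3–B4, B4–B5, B5–B6
The largest bag has 2 vertices, giving width 1; this decomposition certifies tw(G) ≤ 1. G has an edge, so its treewidth is at least 1. Hence tw(G) = 1 exactly.

1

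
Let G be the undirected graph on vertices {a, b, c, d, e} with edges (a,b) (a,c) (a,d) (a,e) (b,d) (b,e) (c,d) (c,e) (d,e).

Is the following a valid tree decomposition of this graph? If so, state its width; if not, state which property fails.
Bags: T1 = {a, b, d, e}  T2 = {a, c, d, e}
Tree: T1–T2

Yes; width 3.

Checking the three conditions: (i) the bags cover all of {a, b, c, d, e}; (ii) for each edge, some bag contains both endpoints; (iii) the bags containing any fixed vertex form a subtree. All hold, so the decomposition is valid with width 4 − 1 = 3.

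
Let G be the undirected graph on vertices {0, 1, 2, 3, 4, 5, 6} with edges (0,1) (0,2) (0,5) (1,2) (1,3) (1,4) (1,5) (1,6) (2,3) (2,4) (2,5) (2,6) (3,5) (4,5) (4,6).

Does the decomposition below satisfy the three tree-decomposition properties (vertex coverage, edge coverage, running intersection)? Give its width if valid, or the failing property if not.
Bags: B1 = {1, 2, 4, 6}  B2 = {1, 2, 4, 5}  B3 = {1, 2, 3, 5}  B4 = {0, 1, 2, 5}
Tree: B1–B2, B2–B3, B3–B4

Checking the three conditions: (i) the bags cover all of {0, 1, 2, 3, 4, 5, 6}; (ii) for each edge, some bag contains both endpoints; (iii) the bags containing any fixed vertex form a subtree. All hold, so the decomposition is valid with width 4 − 1 = 3.

Yes; width 3.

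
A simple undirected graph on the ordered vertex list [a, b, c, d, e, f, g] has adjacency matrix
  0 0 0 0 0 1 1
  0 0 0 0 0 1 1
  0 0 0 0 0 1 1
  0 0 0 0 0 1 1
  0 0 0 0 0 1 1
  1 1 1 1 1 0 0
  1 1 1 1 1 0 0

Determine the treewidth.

2

A width-2 tree decomposition is:
Bags: B1 = {d, f, g}  B2 = {c, f, g}  B3 = {a, f, g}  B4 = {e, f, g}  B5 = {b, f, g}
Tree: B1–B2, B2–B3, B3–B4, B4–B5
The largest bag has 3 vertices, giving width 2; this decomposition certifies tw(G) ≤ 2. The edges g–d–f–c–g form a cycle, so G is not a tree and its treewidth is at least 2. Combining the bounds, tw(G) = 2.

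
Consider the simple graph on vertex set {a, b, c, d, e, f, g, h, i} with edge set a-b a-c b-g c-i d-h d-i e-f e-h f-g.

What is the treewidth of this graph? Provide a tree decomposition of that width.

Each bag holds 3 vertices, so the decomposition has width 2, which upper-bounds the treewidth. The edges i–d–h–e–f–g–b–a–c–i form a cycle, so G is not a tree and its treewidth is at least 2. Combining the bounds, tw(G) = 2.

Treewidth 2.
One such decomposition:
Bags: B1 = {d, h, i}  B2 = {e, h, i}  B3 = {e, f, i}  B4 = {f, g, i}  B5 = {b, g, i}  B6 = {a, b, i}  B7 = {a, c, i}
Tree: B1–B2, B2–B3, B3–B4, B4–B5, B5–B6, B6–B7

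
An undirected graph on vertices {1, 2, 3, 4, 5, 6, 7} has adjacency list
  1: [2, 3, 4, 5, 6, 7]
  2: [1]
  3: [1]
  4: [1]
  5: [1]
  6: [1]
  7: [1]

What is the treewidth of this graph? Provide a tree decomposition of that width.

Treewidth 1.
Bags: B1 = {1, 2}  B2 = {1, 6}  B3 = {1, 7}  B4 = {1, 4}  B5 = {1, 5}  B6 = {1, 3}
Tree: B1–B2, B2–B3, B1–B4, B1–B5, B1–B6

The largest bag has 2 vertices, giving width 1; this decomposition certifies tw(G) ≤ 1. Any graph with an edge has treewidth ≥ 1, and G has the edge 1–2. Therefore the treewidth is 1.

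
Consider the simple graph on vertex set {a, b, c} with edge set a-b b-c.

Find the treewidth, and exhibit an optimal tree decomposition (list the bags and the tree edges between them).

Treewidth 1.
Bags: B1 = {a, b}  B2 = {b, c}
Tree: B1–B2

Every bag has size at most 2, so the width is 2 − 1 = 1 and tw(G) ≤ 1. Any graph with an edge has treewidth ≥ 1, and G has the edge b–a. Hence tw(G) = 1 exactly.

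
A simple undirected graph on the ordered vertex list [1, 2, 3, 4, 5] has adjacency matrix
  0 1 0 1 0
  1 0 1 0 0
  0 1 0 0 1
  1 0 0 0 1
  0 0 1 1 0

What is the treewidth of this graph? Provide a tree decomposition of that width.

Treewidth 2.
Bags: B1 = {1, 2, 4}  B2 = {2, 4, 5}  B3 = {2, 3, 5}
Tree: B1–B2, B2–B3

Every bag has size at most 3, so the width is 3 − 1 = 2 and tw(G) ≤ 2. The edges 2–1–4–5–3–2 form a cycle, so G is not a tree and its treewidth is at least 2. Combining the bounds, tw(G) = 2.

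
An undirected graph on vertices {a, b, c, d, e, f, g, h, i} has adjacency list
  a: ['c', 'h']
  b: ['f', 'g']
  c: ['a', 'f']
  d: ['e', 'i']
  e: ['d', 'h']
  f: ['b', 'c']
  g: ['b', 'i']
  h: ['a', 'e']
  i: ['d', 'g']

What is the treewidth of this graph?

2

A width-2 tree decomposition is:
Bags: B1 = {d, e, i}  B2 = {e, h, i}  B3 = {a, h, i}  B4 = {a, c, i}  B5 = {c, f, i}  B6 = {b, f, i}  B7 = {b, g, i}
Tree: B1–B2, B2–B3, B3–B4, B4–B5, B5–B6, B6–B7
Each bag holds 3 vertices, so the decomposition has width 2, which upper-bounds the treewidth. For the lower bound, G contains the cycle i–d–e–h–a–c–f–b–g–i, so G is not a forest; only forests have treewidth ≤ 1, hence tw(G) ≥ 2. Hence tw(G) = 2 exactly.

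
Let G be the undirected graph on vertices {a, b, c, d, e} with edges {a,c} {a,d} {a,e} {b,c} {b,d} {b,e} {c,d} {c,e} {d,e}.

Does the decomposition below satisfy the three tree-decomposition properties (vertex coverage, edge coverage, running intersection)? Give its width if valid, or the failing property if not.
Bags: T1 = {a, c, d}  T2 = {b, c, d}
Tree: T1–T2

A tree decomposition must satisfy three properties: every vertex lies in some bag; for every edge, both endpoints lie together in some bag; and for every vertex, the bags containing it form a connected subtree. Here vertex e appears in no bag, so the decomposition is invalid.

No — vertex e appears in no bag.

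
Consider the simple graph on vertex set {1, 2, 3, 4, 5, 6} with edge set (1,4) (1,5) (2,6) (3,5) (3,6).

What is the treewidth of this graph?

A width-1 tree decomposition is:
Bags: B1 = {2, 6}  B2 = {3, 6}  B3 = {3, 5}  B4 = {1, 5}  B5 = {1, 4}
Tree: B1–B2, B2–B3, B3–B4, B4–B5
Every bag has size at most 2, so the width is 2 − 1 = 1 and tw(G) ≤ 1. Any graph with an edge has treewidth ≥ 1, and G has the edge 2–6. Therefore the treewidth is 1.

1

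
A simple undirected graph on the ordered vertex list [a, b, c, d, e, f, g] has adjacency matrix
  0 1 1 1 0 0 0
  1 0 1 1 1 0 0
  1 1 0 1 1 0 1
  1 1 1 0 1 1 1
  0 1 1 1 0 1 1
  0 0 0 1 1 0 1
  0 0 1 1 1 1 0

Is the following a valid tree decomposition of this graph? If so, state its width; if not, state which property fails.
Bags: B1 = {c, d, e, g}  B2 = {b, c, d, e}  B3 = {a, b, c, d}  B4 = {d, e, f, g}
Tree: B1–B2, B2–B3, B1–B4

Yes; width 3.

Vertex coverage: the bags together contain {a, b, c, d, e, f, g}, the full vertex set. Edge coverage: each edge of G has both endpoints in at least one bag. Running intersection: for every vertex, the bags containing it form a connected subtree. All three properties hold, so this is a valid tree decomposition of width max|bag| − 1 = 3, and hence tw(G) ≤ 3.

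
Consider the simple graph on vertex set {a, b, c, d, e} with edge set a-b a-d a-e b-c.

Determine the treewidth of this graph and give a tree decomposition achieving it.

Treewidth 1.
One optimal decomposition is:
Bags: B1 = {a, e}  B2 = {a, b}  B3 = {b, c}  B4 = {a, d}
Tree: B1–B2, B2–B3, B2–B4

The largest bag has 2 vertices, giving width 1; this decomposition certifies tw(G) ≤ 1. Since G has at least one edge (e.g. a–e), it is not an edgeless graph, so tw(G) ≥ 1. Therefore the treewidth is 1.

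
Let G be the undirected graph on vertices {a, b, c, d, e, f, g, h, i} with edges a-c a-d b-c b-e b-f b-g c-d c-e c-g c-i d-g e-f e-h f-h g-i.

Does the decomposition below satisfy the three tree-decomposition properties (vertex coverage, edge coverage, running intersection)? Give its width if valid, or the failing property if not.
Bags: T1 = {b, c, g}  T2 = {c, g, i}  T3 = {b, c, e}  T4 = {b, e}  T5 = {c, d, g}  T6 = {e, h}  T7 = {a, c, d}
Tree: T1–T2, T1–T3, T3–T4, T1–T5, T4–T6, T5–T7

A tree decomposition must satisfy three properties: every vertex lies in some bag; for every edge, both endpoints lie together in some bag; and for every vertex, the bags containing it form a connected subtree. Here vertex f appears in no bag, so the decomposition is invalid.

No — vertex f appears in no bag.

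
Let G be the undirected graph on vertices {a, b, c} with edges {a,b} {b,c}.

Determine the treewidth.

1

A width-1 tree decomposition is:
Bags: B1 = {a, b}  B2 = {b, c}
Tree: B1–B2
Each bag holds 2 vertices, so the decomposition has width 1, which upper-bounds the treewidth. Since G has at least one edge (e.g. b–a), it is not an edgeless graph, so tw(G) ≥ 1. Combining the bounds, tw(G) = 1.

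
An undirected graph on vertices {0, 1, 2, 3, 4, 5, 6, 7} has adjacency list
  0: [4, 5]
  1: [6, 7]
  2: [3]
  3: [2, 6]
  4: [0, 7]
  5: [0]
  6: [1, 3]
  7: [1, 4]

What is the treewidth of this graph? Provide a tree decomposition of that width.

Each bag holds 2 vertices, so the decomposition has width 1, which upper-bounds the treewidth. Since G has at least one edge (e.g. 2–3), it is not an edgeless graph, so tw(G) ≥ 1. Hence tw(G) = 1 exactly.

Treewidth 1.
Bags: B1 = {2, 3}  B2 = {3, 6}  B3 = {1, 6}  B4 = {1, 7}  B5 = {4, 7}  B6 = {0, 4}  B7 = {0, 5}
Tree: B1–B2, B2–B3, B3–B4, B4–B5, B5–B6, B6–B7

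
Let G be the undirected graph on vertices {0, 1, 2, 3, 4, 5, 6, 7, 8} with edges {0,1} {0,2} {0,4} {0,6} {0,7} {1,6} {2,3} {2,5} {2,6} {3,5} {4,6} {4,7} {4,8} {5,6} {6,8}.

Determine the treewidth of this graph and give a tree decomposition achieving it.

The largest bag has 3 vertices, giving width 2; this decomposition certifies tw(G) ≤ 2. On the other hand G contains the 3-clique {2, 3, 5}. A clique must lie in a single bag of any decomposition, so no decomposition can have width below 2. Therefore the treewidth is 2.

Treewidth 2.
Bags: B1 = {0, 1, 6}  B2 = {0, 2, 6}  B3 = {2, 5, 6}  B4 = {0, 4, 6}  B5 = {2, 3, 5}  B6 = {4, 6, 8}  B7 = {0, 4, 7}
Tree: B1–B2, B2–B3, B2–B4, B3–B5, B4–B6, B4–B7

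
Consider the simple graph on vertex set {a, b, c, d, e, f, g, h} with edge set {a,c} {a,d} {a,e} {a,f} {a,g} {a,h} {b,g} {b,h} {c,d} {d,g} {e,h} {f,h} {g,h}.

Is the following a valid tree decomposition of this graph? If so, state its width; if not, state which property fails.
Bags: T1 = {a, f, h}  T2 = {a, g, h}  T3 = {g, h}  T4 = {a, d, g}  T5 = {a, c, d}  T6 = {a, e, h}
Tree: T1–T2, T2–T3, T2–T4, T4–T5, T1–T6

A tree decomposition must satisfy three properties: every vertex lies in some bag; for every edge, both endpoints lie together in some bag; and for every vertex, the bags containing it form a connected subtree. Here vertex b appears in no bag, so the decomposition is invalid.

No — vertex b appears in no bag.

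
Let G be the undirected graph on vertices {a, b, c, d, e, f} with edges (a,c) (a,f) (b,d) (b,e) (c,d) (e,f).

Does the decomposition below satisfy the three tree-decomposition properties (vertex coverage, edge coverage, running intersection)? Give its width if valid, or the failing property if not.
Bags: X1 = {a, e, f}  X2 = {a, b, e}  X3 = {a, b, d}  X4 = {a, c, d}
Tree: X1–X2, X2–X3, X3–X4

Yes; width 2.

Every vertex of G appears in some bag (union = {a, b, c, d, e, f}); every edge is covered by a bag; and for each vertex v the set of bags containing v is connected in the bag tree. The decomposition is therefore valid. The largest bag has 3 vertices, so the width is 2.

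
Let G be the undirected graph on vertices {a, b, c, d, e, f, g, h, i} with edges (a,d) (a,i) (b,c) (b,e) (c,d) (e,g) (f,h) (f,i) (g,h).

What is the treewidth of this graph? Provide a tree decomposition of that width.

Treewidth 2.
One such decomposition:
Bags: B1 = {a, d, i}  B2 = {c, d, i}  B3 = {b, c, i}  B4 = {b, e, i}  B5 = {e, g, i}  B6 = {g, h, i}  B7 = {f, h, i}
Tree: B1–B2, B2–B3, B3–B4, B4–B5, B5–B6, B6–B7

The largest bag has 3 vertices, giving width 2; this decomposition certifies tw(G) ≤ 2. The edges i–a–d–c–b–e–g–h–f–i form a cycle, so G is not a tree and its treewidth is at least 2. Hence tw(G) = 2 exactly.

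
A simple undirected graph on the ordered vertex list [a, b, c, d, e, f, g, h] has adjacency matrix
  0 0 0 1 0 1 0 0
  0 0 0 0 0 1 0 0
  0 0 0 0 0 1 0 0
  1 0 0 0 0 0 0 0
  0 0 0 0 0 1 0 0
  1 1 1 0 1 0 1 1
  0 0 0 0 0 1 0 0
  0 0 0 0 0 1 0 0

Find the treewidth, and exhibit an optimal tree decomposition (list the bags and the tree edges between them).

Treewidth 1.
Bags: B1 = {f, h}  B2 = {a, f}  B3 = {a, d}  B4 = {c, f}  B5 = {b, f}  B6 = {e, f}  B7 = {f, g}
Tree: B1–B2, B2–B3, B2–B4, B2–B5, B2–B6, B2–B7

Each bag holds 2 vertices, so the decomposition has width 1, which upper-bounds the treewidth. Any graph with an edge has treewidth ≥ 1, and G has the edge f–h. Hence tw(G) = 1 exactly.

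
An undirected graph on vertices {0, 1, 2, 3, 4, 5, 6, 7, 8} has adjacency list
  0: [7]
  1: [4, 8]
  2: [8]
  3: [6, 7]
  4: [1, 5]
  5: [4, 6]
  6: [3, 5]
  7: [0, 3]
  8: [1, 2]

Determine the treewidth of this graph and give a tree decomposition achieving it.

Treewidth 1.
One optimal decomposition is:
Bags: B1 = {2, 8}  B2 = {1, 8}  B3 = {1, 4}  B4 = {4, 5}  B5 = {5, 6}  B6 = {3, 6}  B7 = {3, 7}  B8 = {0, 7}
Tree: B1–B2, B2–B3, B3–B4, B4–B5, B5–B6, B6–B7, B7–B8

Each bag holds 2 vertices, so the decomposition has width 1, which upper-bounds the treewidth. G has an edge, so its treewidth is at least 1. Hence tw(G) = 1 exactly.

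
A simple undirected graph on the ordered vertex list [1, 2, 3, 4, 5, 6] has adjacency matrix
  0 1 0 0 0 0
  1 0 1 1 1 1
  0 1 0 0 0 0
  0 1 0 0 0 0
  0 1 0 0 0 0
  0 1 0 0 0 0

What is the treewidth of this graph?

1

A width-1 tree decomposition is:
Bags: B1 = {2, 4}  B2 = {1, 2}  B3 = {2, 5}  B4 = {2, 3}  B5 = {2, 6}
Tree: B1–B2, B2–B3, B2–B4, B2–B5
Every bag has size at most 2, so the width is 2 − 1 = 1 and tw(G) ≤ 1. Any graph with an edge has treewidth ≥ 1, and G has the edge 2–4. Therefore the treewidth is 1.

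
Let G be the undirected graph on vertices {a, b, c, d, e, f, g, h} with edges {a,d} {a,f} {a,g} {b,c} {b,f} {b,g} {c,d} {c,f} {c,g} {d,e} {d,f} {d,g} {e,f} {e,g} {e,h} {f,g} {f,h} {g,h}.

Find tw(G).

3

A width-3 tree decomposition is:
Bags: B1 = {c, d, f, g}  B2 = {b, c, f, g}  B3 = {d, e, f, g}  B4 = {e, f, g, h}  B5 = {a, d, f, g}
Tree: B1–B2, B1–B3, B3–B4, B1–B5
Every bag has size at most 4, so the width is 4 − 1 = 3 and tw(G) ≤ 3. For the lower bound, the 4 vertices {d, e, f, g} are pairwise adjacent, and any tree decomposition puts a clique entirely inside one bag — forcing width ≥ 3. The upper and lower bounds meet at 3, so that is the treewidth.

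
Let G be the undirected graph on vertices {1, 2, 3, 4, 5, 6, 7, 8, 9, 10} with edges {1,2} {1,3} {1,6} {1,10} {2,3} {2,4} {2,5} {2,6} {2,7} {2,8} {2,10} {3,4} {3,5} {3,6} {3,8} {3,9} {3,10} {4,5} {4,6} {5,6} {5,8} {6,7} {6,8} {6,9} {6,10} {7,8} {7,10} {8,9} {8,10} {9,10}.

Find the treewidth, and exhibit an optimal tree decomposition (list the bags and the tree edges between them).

Each bag holds 5 vertices, so the decomposition has width 4, which upper-bounds the treewidth. For the lower bound, the 5 vertices {3, 6, 8, 9, 10} are pairwise adjacent, and any tree decomposition puts a clique entirely inside one bag — forcing width ≥ 4. The upper and lower bounds meet at 4, so that is the treewidth.

Treewidth 4.
One such decomposition:
Bags: B1 = {2, 3, 5, 6, 8}  B2 = {2, 3, 6, 8, 10}  B3 = {2, 6, 7, 8, 10}  B4 = {2, 3, 4, 5, 6}  B5 = {1, 2, 3, 6, 10}  B6 = {3, 6, 8, 9, 10}
Tree: B1–B2, B2–B3, B1–B4, B2–B5, B2–B6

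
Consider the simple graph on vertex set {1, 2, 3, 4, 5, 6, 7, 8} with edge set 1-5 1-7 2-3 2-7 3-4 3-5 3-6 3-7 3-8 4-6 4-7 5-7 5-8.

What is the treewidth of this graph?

A width-2 tree decomposition is:
Bags: B1 = {3, 4, 6}  B2 = {3, 4, 7}  B3 = {3, 5, 7}  B4 = {3, 5, 8}  B5 = {1, 5, 7}  B6 = {2, 3, 7}
Tree: B1–B2, B2–B3, B3–B4, B3–B5, B3–B6
Every bag has size at most 3, so the width is 3 − 1 = 2 and tw(G) ≤ 2. For the lower bound, the 3 vertices {1, 5, 7} are pairwise adjacent, and any tree decomposition puts a clique entirely inside one bag — forcing width ≥ 2. Combining the bounds, tw(G) = 2.

2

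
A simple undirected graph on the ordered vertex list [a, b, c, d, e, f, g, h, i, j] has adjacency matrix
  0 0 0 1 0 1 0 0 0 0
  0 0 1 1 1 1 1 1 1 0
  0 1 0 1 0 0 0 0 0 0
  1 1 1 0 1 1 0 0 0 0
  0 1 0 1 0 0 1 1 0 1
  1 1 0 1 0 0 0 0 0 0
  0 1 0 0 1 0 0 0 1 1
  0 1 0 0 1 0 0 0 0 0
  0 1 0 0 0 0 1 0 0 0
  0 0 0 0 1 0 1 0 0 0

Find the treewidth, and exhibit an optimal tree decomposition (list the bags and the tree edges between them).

Treewidth 2.
One such decomposition:
Bags: B1 = {b, e, g}  B2 = {b, d, e}  B3 = {b, c, d}  B4 = {b, e, h}  B5 = {b, g, i}  B6 = {b, d, f}  B7 = {e, g, j}  B8 = {a, d, f}
Tree: B1–B2, B2–B3, B2–B4, B1–B5, B2–B6, B1–B7, B6–B8

Every bag has size at most 3, so the width is 3 − 1 = 2 and tw(G) ≤ 2. On the other hand G contains the 3-clique {e, g, j}. A clique must lie in a single bag of any decomposition, so no decomposition can have width below 2. The upper and lower bounds meet at 2, so that is the treewidth.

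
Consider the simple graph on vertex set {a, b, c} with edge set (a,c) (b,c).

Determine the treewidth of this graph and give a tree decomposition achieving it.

Treewidth 1.
One such decomposition:
Bags: B1 = {b, c}  B2 = {a, c}
Tree: B1–B2

Every bag has size at most 2, so the width is 2 − 1 = 1 and tw(G) ≤ 1. G has an edge, so its treewidth is at least 1. The upper and lower bounds meet at 1, so that is the treewidth.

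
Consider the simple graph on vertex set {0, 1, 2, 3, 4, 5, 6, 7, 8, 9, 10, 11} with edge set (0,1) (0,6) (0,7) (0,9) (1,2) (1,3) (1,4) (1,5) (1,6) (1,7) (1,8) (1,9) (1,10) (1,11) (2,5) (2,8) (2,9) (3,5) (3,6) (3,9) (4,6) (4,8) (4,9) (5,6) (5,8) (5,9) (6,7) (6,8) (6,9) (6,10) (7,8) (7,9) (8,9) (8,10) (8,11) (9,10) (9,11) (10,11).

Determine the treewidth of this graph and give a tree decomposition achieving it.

Treewidth 4.
Bags: B1 = {1, 5, 6, 8, 9}  B2 = {1, 2, 5, 8, 9}  B3 = {1, 3, 5, 6, 9}  B4 = {1, 6, 7, 8, 9}  B5 = {1, 4, 6, 8, 9}  B6 = {1, 6, 8, 9, 10}  B7 = {1, 8, 9, 10, 11}  B8 = {0, 1, 6, 7, 9}
Tree: B1–B2, B1–B3, B1–B4, B4–B5, B4–B6, B6–B7, B4–B8

Every bag has size at most 5, so the width is 5 − 1 = 4 and tw(G) ≤ 4. On the other hand G contains the 5-clique {1, 2, 5, 8, 9}. A clique must lie in a single bag of any decomposition, so no decomposition can have width below 4. The upper and lower bounds meet at 4, so that is the treewidth.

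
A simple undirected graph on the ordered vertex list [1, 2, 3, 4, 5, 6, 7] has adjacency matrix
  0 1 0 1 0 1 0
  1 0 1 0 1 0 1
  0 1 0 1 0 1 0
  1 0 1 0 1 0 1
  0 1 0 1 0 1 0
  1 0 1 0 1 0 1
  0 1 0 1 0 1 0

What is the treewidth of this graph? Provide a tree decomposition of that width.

Each bag holds 4 vertices, so the decomposition has width 3, which upper-bounds the treewidth. For the lower bound: the 4 vertex sets {5,6}, {3,4}, {2}, {1} are disjoint, each induces a connected subgraph, and every pair is joined by at least one edge of G. Contracting each set to a single vertex therefore yields K_{4} as a minor, and since treewidth is minor-monotone, tw(G) ≥ tw(K_{4}) = 3. The upper and lower bounds meet at 3, so that is the treewidth.

Treewidth 3.
One optimal decomposition is:
Bags: B1 = {2, 4, 5, 6}  B2 = {2, 3, 4, 6}  B3 = {1, 2, 4, 6}  B4 = {2, 4, 6, 7}
Tree: B1–B2, B2–B3, B3–B4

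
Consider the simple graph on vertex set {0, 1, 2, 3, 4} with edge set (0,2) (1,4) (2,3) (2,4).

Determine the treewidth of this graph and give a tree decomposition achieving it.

Treewidth 1.
One optimal decomposition is:
Bags: B1 = {2, 4}  B2 = {1, 4}  B3 = {0, 2}  B4 = {2, 3}
Tree: B1–B2, B1–B3, B1–B4

Each bag holds 2 vertices, so the decomposition has width 1, which upper-bounds the treewidth. Any graph with an edge has treewidth ≥ 1, and G has the edge 2–4. Therefore the treewidth is 1.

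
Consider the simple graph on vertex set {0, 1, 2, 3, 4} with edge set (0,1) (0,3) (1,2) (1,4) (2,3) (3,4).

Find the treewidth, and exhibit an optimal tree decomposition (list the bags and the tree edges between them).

Treewidth 2.
Bags: B1 = {1, 3, 4}  B2 = {0, 1, 3}  B3 = {1, 2, 3}
Tree: B1–B2, B2–B3

The largest bag has 3 vertices, giving width 2; this decomposition certifies tw(G) ≤ 2. For the lower bound, G contains the cycle 3–4–1–0–3, so G is not a forest; only forests have treewidth ≤ 1, hence tw(G) ≥ 2. The upper and lower bounds meet at 2, so that is the treewidth.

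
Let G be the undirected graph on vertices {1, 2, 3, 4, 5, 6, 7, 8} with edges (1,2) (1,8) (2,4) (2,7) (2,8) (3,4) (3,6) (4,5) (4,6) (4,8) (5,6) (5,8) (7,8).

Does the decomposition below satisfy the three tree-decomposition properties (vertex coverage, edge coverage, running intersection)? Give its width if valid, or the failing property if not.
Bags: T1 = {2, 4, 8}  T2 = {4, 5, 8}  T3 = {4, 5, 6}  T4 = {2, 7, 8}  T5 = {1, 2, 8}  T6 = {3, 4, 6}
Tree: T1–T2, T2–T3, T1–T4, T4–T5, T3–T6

Yes; width 2.

Checking the three conditions: (i) the bags cover all of {1, 2, 3, 4, 5, 6, 7, 8}; (ii) for each edge, some bag contains both endpoints; (iii) the bags containing any fixed vertex form a subtree. All hold, so the decomposition is valid with width 3 − 1 = 2.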